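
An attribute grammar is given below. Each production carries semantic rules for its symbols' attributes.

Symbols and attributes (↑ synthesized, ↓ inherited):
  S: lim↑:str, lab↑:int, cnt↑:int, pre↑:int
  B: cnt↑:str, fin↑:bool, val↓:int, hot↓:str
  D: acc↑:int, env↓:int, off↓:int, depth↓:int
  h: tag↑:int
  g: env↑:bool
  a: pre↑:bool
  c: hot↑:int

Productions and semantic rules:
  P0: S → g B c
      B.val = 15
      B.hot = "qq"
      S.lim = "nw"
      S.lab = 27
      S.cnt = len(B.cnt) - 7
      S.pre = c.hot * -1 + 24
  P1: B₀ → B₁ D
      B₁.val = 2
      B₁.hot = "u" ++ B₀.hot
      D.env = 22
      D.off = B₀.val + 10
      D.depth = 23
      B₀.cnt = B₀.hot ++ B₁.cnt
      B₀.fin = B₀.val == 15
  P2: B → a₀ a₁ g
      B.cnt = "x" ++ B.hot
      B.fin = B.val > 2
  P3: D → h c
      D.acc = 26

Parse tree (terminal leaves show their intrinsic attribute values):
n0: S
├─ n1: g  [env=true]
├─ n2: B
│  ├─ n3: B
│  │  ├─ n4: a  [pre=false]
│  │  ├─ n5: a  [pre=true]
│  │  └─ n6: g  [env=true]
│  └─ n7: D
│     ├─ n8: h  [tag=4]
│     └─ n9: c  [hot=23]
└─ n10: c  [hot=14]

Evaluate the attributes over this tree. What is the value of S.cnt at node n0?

-1

1. n1.env = true  [terminal]
2. n2.val = 15  [15]
3. n2.hot = "qq"  ["qq"]
4. n3.val = 2  [2]
5. n3.hot = "uqq"  ["u" ++ B₀.hot]
6. n4.pre = false  [terminal]
7. n5.pre = true  [terminal]
8. n6.env = true  [terminal]
9. n3.cnt = "xuqq"  ["x" ++ B.hot]
10. n3.fin = false  [B.val > 2]
11. n7.env = 22  [22]
12. n7.off = 25  [B₀.val + 10]
13. n7.depth = 23  [23]
14. n8.tag = 4  [terminal]
15. n9.hot = 23  [terminal]
16. n7.acc = 26  [26]
17. n2.cnt = "qqxuqq"  [B₀.hot ++ B₁.cnt]
18. n2.fin = true  [B₀.val == 15]
19. n10.hot = 14  [terminal]
20. n0.lim = "nw"  ["nw"]
21. n0.lab = 27  [27]
22. n0.cnt = -1  [len(B.cnt) - 7]
23. n0.pre = 10  [c.hot * -1 + 24]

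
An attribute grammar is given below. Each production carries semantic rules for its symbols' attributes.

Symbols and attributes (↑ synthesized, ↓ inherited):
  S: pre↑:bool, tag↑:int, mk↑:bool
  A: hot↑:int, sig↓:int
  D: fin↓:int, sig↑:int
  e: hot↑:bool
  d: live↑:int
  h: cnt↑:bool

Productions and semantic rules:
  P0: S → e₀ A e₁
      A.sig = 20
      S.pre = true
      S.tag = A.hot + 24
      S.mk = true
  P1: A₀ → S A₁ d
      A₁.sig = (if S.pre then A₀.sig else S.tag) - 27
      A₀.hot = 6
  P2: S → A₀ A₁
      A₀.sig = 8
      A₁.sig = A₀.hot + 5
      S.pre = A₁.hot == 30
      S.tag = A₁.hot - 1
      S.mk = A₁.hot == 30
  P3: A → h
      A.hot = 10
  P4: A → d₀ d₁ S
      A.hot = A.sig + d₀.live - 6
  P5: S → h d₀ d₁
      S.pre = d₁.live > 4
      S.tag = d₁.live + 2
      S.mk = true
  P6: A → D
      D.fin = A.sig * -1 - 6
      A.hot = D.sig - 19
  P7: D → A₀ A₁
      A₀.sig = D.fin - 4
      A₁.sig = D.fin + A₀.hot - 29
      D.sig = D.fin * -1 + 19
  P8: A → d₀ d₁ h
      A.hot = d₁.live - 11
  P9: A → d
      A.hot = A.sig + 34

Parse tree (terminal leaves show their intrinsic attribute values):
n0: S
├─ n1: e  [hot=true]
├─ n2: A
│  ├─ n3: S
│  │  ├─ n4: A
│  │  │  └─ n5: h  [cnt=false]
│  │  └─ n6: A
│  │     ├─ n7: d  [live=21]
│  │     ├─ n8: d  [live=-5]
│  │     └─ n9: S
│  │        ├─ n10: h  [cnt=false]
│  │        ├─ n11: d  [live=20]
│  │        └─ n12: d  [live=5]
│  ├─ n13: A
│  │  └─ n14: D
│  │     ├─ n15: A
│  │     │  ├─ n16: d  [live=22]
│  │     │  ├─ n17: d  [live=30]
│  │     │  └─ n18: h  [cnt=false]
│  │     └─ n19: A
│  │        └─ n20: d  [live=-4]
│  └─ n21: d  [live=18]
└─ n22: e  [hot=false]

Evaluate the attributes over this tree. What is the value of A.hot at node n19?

1. n1.hot = true  [terminal]
2. n2.sig = 20  [20]
3. n4.sig = 8  [8]
4. n5.cnt = false  [terminal]
5. n4.hot = 10  [10]
6. n6.sig = 15  [A₀.hot + 5]
7. n7.live = 21  [terminal]
8. n8.live = -5  [terminal]
9. n10.cnt = false  [terminal]
10. n11.live = 20  [terminal]
11. n12.live = 5  [terminal]
12. n9.pre = true  [d₁.live > 4]
13. n9.tag = 7  [d₁.live + 2]
14. n9.mk = true  [true]
15. n6.hot = 30  [A.sig + d₀.live - 6]
16. n3.pre = true  [A₁.hot == 30]
17. n3.tag = 29  [A₁.hot - 1]
18. n3.mk = true  [A₁.hot == 30]
19. n13.sig = -7  [(if S.pre then A₀.sig else S.tag) - 27]
20. n14.fin = 1  [A.sig * -1 - 6]
21. n15.sig = -3  [D.fin - 4]
22. n16.live = 22  [terminal]
23. n17.live = 30  [terminal]
24. n18.cnt = false  [terminal]
25. n15.hot = 19  [d₁.live - 11]
26. n19.sig = -9  [D.fin + A₀.hot - 29]
27. n20.live = -4  [terminal]
28. n19.hot = 25  [A.sig + 34]
29. n14.sig = 18  [D.fin * -1 + 19]
30. n13.hot = -1  [D.sig - 19]
31. n21.live = 18  [terminal]
32. n2.hot = 6  [6]
33. n22.hot = false  [terminal]
34. n0.pre = true  [true]
35. n0.tag = 30  [A.hot + 24]
36. n0.mk = true  [true]

25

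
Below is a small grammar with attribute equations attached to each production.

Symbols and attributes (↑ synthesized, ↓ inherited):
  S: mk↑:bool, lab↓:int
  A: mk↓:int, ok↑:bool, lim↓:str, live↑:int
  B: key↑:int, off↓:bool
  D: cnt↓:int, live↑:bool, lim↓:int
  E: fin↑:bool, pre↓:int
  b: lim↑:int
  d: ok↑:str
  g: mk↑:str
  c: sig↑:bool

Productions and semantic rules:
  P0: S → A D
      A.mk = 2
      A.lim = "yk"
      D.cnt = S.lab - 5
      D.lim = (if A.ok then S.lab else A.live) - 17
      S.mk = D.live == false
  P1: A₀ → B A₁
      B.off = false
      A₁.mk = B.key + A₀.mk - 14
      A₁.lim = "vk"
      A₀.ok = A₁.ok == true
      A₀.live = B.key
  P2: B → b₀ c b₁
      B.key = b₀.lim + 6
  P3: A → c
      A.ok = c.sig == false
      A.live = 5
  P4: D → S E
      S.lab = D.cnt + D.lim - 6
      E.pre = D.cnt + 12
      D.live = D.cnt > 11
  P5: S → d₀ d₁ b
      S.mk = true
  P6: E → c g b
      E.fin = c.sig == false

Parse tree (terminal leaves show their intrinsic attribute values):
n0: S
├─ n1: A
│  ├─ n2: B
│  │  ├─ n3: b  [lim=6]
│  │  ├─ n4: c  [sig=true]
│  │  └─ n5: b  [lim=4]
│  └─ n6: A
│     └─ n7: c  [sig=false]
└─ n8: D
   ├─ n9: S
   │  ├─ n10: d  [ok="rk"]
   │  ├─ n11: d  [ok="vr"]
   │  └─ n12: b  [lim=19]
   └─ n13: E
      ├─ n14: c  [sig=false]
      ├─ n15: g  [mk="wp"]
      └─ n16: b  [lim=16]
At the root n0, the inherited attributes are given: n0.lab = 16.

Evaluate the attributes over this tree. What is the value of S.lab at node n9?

1. n0.lab = 16  [given at root]
2. n1.mk = 2  [2]
3. n1.lim = "yk"  ["yk"]
4. n2.off = false  [false]
5. n3.lim = 6  [terminal]
6. n4.sig = true  [terminal]
7. n5.lim = 4  [terminal]
8. n2.key = 12  [b₀.lim + 6]
9. n6.mk = 0  [B.key + A₀.mk - 14]
10. n6.lim = "vk"  ["vk"]
11. n7.sig = false  [terminal]
12. n6.ok = true  [c.sig == false]
13. n6.live = 5  [5]
14. n1.ok = true  [A₁.ok == true]
15. n1.live = 12  [B.key]
16. n8.cnt = 11  [S.lab - 5]
17. n8.lim = -1  [(if A.ok then S.lab else A.live) - 17]
18. n9.lab = 4  [D.cnt + D.lim - 6]
19. n10.ok = "rk"  [terminal]
20. n11.ok = "vr"  [terminal]
21. n12.lim = 19  [terminal]
22. n9.mk = true  [true]
23. n13.pre = 23  [D.cnt + 12]
24. n14.sig = false  [terminal]
25. n15.mk = "wp"  [terminal]
26. n16.lim = 16  [terminal]
27. n13.fin = true  [c.sig == false]
28. n8.live = false  [D.cnt > 11]
29. n0.mk = true  [D.live == false]

4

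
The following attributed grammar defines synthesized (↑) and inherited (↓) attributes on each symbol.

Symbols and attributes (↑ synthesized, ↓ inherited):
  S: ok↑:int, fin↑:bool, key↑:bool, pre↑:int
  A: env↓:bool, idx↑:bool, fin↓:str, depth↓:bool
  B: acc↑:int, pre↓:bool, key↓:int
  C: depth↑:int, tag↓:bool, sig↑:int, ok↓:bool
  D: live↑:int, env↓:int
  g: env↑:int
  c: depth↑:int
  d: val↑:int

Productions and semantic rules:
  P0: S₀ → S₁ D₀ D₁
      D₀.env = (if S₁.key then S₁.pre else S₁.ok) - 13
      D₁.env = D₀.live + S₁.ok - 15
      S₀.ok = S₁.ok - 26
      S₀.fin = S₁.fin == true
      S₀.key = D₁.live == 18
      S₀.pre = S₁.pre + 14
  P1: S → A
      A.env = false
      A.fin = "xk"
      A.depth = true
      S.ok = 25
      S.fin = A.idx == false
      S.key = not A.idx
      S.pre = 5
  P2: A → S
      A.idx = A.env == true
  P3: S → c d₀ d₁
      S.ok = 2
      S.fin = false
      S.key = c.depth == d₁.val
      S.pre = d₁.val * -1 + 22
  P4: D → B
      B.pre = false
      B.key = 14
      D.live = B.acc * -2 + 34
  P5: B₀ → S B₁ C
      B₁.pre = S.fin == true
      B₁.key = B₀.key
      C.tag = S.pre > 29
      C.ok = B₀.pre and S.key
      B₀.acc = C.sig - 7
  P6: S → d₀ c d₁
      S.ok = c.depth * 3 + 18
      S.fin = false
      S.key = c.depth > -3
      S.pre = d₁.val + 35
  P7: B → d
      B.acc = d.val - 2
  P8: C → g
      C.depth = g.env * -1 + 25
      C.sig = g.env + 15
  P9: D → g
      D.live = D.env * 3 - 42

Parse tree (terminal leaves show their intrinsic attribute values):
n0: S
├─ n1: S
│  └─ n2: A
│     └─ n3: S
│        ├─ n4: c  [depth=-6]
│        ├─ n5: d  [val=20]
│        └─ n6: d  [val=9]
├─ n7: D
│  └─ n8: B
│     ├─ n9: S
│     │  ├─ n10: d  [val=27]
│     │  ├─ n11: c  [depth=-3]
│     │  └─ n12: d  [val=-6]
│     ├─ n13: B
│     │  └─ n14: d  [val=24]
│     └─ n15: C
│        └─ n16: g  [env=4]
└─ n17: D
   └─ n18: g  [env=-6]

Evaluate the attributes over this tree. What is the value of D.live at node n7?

1. n2.env = false  [false]
2. n2.fin = "xk"  ["xk"]
3. n2.depth = true  [true]
4. n4.depth = -6  [terminal]
5. n5.val = 20  [terminal]
6. n6.val = 9  [terminal]
7. n3.ok = 2  [2]
8. n3.fin = false  [false]
9. n3.key = false  [c.depth == d₁.val]
10. n3.pre = 13  [d₁.val * -1 + 22]
11. n2.idx = false  [A.env == true]
12. n1.ok = 25  [25]
13. n1.fin = true  [A.idx == false]
14. n1.key = true  [not A.idx]
15. n1.pre = 5  [5]
16. n7.env = -8  [(if S₁.key then S₁.pre else S₁.ok) - 13]
17. n8.pre = false  [false]
18. n8.key = 14  [14]
19. n10.val = 27  [terminal]
20. n11.depth = -3  [terminal]
21. n12.val = -6  [terminal]
22. n9.ok = 9  [c.depth * 3 + 18]
23. n9.fin = false  [false]
24. n9.key = false  [c.depth > -3]
25. n9.pre = 29  [d₁.val + 35]
26. n13.pre = false  [S.fin == true]
27. n13.key = 14  [B₀.key]
28. n14.val = 24  [terminal]
29. n13.acc = 22  [d.val - 2]
30. n15.tag = false  [S.pre > 29]
31. n15.ok = false  [B₀.pre and S.key]
32. n16.env = 4  [terminal]
33. n15.depth = 21  [g.env * -1 + 25]
34. n15.sig = 19  [g.env + 15]
35. n8.acc = 12  [C.sig - 7]
36. n7.live = 10  [B.acc * -2 + 34]
37. n17.env = 20  [D₀.live + S₁.ok - 15]
38. n18.env = -6  [terminal]
39. n17.live = 18  [D.env * 3 - 42]
40. n0.ok = -1  [S₁.ok - 26]
41. n0.fin = true  [S₁.fin == true]
42. n0.key = true  [D₁.live == 18]
43. n0.pre = 19  [S₁.pre + 14]

10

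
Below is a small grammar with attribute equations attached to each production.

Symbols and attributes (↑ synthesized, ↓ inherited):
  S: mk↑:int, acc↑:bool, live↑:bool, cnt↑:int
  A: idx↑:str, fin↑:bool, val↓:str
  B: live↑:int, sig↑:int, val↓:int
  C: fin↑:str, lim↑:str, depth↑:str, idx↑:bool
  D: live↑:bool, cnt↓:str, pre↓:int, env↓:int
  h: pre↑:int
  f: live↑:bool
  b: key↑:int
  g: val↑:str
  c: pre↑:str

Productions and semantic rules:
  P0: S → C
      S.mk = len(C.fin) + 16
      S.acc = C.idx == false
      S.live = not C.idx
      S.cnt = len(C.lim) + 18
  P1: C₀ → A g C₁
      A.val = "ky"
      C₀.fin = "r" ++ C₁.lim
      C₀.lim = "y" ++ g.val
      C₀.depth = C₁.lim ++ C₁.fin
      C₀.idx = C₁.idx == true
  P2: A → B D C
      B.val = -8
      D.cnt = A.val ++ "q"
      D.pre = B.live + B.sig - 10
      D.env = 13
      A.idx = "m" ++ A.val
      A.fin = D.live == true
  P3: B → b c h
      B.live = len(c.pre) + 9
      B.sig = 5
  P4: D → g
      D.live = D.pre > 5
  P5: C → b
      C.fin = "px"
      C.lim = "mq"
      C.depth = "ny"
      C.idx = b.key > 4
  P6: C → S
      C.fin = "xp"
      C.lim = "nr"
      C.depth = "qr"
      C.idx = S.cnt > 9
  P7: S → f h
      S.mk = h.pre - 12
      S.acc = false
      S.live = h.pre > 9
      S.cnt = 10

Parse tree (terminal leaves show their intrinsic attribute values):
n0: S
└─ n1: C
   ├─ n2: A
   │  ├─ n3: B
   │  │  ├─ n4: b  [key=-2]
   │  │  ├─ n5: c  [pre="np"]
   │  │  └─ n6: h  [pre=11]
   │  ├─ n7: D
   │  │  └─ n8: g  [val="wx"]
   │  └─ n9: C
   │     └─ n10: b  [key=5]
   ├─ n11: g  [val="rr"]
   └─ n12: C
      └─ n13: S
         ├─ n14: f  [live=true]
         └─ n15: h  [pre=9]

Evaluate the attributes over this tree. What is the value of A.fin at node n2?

1. n2.val = "ky"  ["ky"]
2. n3.val = -8  [-8]
3. n4.key = -2  [terminal]
4. n5.pre = "np"  [terminal]
5. n6.pre = 11  [terminal]
6. n3.live = 11  [len(c.pre) + 9]
7. n3.sig = 5  [5]
8. n7.cnt = "kyq"  [A.val ++ "q"]
9. n7.pre = 6  [B.live + B.sig - 10]
10. n7.env = 13  [13]
11. n8.val = "wx"  [terminal]
12. n7.live = true  [D.pre > 5]
13. n10.key = 5  [terminal]
14. n9.fin = "px"  ["px"]
15. n9.lim = "mq"  ["mq"]
16. n9.depth = "ny"  ["ny"]
17. n9.idx = true  [b.key > 4]
18. n2.idx = "mky"  ["m" ++ A.val]
19. n2.fin = true  [D.live == true]
20. n11.val = "rr"  [terminal]
21. n14.live = true  [terminal]
22. n15.pre = 9  [terminal]
23. n13.mk = -3  [h.pre - 12]
24. n13.acc = false  [false]
25. n13.live = false  [h.pre > 9]
26. n13.cnt = 10  [10]
27. n12.fin = "xp"  ["xp"]
28. n12.lim = "nr"  ["nr"]
29. n12.depth = "qr"  ["qr"]
30. n12.idx = true  [S.cnt > 9]
31. n1.fin = "rnr"  ["r" ++ C₁.lim]
32. n1.lim = "yrr"  ["y" ++ g.val]
33. n1.depth = "nrxp"  [C₁.lim ++ C₁.fin]
34. n1.idx = true  [C₁.idx == true]
35. n0.mk = 19  [len(C.fin) + 16]
36. n0.acc = false  [C.idx == false]
37. n0.live = false  [not C.idx]
38. n0.cnt = 21  [len(C.lim) + 18]

true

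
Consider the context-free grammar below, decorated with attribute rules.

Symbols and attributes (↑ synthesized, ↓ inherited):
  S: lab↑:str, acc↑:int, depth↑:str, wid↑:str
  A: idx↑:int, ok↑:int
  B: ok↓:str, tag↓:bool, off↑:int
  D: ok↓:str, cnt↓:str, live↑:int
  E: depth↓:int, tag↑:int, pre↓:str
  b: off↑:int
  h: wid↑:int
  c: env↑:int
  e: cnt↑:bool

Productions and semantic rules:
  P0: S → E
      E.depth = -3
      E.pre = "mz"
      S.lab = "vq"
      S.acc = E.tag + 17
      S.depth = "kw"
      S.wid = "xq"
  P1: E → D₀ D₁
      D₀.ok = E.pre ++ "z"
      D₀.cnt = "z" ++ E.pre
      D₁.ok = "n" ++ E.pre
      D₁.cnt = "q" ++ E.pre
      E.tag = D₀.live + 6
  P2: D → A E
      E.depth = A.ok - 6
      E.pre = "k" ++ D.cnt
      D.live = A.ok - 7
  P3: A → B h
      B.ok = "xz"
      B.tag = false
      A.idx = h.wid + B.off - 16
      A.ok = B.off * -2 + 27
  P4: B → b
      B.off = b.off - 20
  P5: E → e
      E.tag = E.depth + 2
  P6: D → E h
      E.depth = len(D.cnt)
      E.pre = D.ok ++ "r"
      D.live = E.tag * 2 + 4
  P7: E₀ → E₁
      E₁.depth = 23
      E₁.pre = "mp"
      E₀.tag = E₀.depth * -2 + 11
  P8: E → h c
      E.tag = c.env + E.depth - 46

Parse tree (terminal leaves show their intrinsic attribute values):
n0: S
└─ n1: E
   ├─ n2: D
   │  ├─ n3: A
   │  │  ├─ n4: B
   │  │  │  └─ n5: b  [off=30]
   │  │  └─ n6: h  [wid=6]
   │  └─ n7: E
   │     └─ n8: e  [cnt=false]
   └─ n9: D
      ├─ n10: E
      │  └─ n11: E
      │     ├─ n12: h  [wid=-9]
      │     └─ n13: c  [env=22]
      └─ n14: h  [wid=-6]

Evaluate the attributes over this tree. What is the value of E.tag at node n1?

6

1. n1.depth = -3  [-3]
2. n1.pre = "mz"  ["mz"]
3. n2.ok = "mzz"  [E.pre ++ "z"]
4. n2.cnt = "zmz"  ["z" ++ E.pre]
5. n4.ok = "xz"  ["xz"]
6. n4.tag = false  [false]
7. n5.off = 30  [terminal]
8. n4.off = 10  [b.off - 20]
9. n6.wid = 6  [terminal]
10. n3.idx = 0  [h.wid + B.off - 16]
11. n3.ok = 7  [B.off * -2 + 27]
12. n7.depth = 1  [A.ok - 6]
13. n7.pre = "kzmz"  ["k" ++ D.cnt]
14. n8.cnt = false  [terminal]
15. n7.tag = 3  [E.depth + 2]
16. n2.live = 0  [A.ok - 7]
17. n9.ok = "nmz"  ["n" ++ E.pre]
18. n9.cnt = "qmz"  ["q" ++ E.pre]
19. n10.depth = 3  [len(D.cnt)]
20. n10.pre = "nmzr"  [D.ok ++ "r"]
21. n11.depth = 23  [23]
22. n11.pre = "mp"  ["mp"]
23. n12.wid = -9  [terminal]
24. n13.env = 22  [terminal]
25. n11.tag = -1  [c.env + E.depth - 46]
26. n10.tag = 5  [E₀.depth * -2 + 11]
27. n14.wid = -6  [terminal]
28. n9.live = 14  [E.tag * 2 + 4]
29. n1.tag = 6  [D₀.live + 6]
30. n0.lab = "vq"  ["vq"]
31. n0.acc = 23  [E.tag + 17]
32. n0.depth = "kw"  ["kw"]
33. n0.wid = "xq"  ["xq"]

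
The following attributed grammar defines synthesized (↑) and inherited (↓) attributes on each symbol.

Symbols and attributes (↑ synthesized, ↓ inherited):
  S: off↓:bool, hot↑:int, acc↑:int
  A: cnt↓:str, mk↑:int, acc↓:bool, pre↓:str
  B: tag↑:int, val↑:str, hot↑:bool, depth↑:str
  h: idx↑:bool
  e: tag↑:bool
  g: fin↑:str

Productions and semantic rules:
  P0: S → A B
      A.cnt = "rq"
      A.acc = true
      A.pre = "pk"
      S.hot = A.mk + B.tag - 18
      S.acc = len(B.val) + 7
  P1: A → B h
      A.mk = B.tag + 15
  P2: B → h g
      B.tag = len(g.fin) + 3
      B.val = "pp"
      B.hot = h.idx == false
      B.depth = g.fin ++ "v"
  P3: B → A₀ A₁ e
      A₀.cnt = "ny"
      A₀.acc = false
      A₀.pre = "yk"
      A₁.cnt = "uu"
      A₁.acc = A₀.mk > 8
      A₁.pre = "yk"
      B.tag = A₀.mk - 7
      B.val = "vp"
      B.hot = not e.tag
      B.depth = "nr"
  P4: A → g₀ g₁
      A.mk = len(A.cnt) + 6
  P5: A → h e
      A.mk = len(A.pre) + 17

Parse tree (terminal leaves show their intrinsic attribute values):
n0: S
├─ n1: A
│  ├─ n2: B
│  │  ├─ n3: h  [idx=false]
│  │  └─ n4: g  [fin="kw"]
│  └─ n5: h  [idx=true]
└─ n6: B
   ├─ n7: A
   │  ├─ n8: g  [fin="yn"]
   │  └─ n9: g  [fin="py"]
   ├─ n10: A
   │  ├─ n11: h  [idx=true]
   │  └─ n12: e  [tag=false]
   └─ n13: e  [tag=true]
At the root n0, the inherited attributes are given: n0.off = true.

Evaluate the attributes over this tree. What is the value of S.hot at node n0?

3

1. n0.off = true  [given at root]
2. n1.cnt = "rq"  ["rq"]
3. n1.acc = true  [true]
4. n1.pre = "pk"  ["pk"]
5. n3.idx = false  [terminal]
6. n4.fin = "kw"  [terminal]
7. n2.tag = 5  [len(g.fin) + 3]
8. n2.val = "pp"  ["pp"]
9. n2.hot = true  [h.idx == false]
10. n2.depth = "kwv"  [g.fin ++ "v"]
11. n5.idx = true  [terminal]
12. n1.mk = 20  [B.tag + 15]
13. n7.cnt = "ny"  ["ny"]
14. n7.acc = false  [false]
15. n7.pre = "yk"  ["yk"]
16. n8.fin = "yn"  [terminal]
17. n9.fin = "py"  [terminal]
18. n7.mk = 8  [len(A.cnt) + 6]
19. n10.cnt = "uu"  ["uu"]
20. n10.acc = false  [A₀.mk > 8]
21. n10.pre = "yk"  ["yk"]
22. n11.idx = true  [terminal]
23. n12.tag = false  [terminal]
24. n10.mk = 19  [len(A.pre) + 17]
25. n13.tag = true  [terminal]
26. n6.tag = 1  [A₀.mk - 7]
27. n6.val = "vp"  ["vp"]
28. n6.hot = false  [not e.tag]
29. n6.depth = "nr"  ["nr"]
30. n0.hot = 3  [A.mk + B.tag - 18]
31. n0.acc = 9  [len(B.val) + 7]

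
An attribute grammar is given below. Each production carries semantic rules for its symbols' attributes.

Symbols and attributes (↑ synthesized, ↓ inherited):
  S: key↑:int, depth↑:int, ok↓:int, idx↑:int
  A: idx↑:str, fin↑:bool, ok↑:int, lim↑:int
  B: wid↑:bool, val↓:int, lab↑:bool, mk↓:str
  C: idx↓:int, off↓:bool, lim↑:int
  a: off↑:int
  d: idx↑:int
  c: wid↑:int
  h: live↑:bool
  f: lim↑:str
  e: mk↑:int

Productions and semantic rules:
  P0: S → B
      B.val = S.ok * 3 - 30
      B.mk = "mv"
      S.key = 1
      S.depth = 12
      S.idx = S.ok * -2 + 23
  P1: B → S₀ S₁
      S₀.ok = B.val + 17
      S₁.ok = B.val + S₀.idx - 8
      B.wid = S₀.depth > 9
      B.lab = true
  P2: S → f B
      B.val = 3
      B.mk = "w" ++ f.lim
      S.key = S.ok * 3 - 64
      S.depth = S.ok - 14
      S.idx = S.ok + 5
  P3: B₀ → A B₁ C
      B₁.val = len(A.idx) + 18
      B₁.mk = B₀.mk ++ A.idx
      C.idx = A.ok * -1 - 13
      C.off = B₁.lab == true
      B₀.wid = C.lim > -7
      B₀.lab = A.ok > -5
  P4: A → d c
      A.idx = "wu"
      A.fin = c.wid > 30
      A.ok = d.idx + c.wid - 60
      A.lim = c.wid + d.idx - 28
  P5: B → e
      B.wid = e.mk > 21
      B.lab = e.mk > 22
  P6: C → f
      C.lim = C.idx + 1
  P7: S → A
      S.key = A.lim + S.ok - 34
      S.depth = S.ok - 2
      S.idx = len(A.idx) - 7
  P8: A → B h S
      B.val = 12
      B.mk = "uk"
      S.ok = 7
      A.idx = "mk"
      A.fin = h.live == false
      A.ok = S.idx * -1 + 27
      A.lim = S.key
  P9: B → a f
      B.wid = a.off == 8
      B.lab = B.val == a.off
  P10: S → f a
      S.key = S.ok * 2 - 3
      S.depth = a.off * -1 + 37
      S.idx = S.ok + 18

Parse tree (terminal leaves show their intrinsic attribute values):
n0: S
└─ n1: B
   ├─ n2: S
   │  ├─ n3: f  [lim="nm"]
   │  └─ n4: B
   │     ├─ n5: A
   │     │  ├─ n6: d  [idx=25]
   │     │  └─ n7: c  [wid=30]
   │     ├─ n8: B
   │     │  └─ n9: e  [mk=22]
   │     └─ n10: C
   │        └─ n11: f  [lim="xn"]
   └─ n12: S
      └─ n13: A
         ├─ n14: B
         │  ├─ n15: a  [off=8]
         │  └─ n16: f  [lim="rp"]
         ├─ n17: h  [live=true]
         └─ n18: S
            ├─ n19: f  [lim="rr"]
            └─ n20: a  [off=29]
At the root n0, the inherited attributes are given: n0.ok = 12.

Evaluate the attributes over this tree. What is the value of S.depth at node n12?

24

1. n0.ok = 12  [given at root]
2. n1.val = 6  [S.ok * 3 - 30]
3. n1.mk = "mv"  ["mv"]
4. n2.ok = 23  [B.val + 17]
5. n3.lim = "nm"  [terminal]
6. n4.val = 3  [3]
7. n4.mk = "wnm"  ["w" ++ f.lim]
8. n6.idx = 25  [terminal]
9. n7.wid = 30  [terminal]
10. n5.idx = "wu"  ["wu"]
11. n5.fin = false  [c.wid > 30]
12. n5.ok = -5  [d.idx + c.wid - 60]
13. n5.lim = 27  [c.wid + d.idx - 28]
14. n8.val = 20  [len(A.idx) + 18]
15. n8.mk = "wnmwu"  [B₀.mk ++ A.idx]
16. n9.mk = 22  [terminal]
17. n8.wid = true  [e.mk > 21]
18. n8.lab = false  [e.mk > 22]
19. n10.idx = -8  [A.ok * -1 - 13]
20. n10.off = false  [B₁.lab == true]
21. n11.lim = "xn"  [terminal]
22. n10.lim = -7  [C.idx + 1]
23. n4.wid = false  [C.lim > -7]
24. n4.lab = false  [A.ok > -5]
25. n2.key = 5  [S.ok * 3 - 64]
26. n2.depth = 9  [S.ok - 14]
27. n2.idx = 28  [S.ok + 5]
28. n12.ok = 26  [B.val + S₀.idx - 8]
29. n14.val = 12  [12]
30. n14.mk = "uk"  ["uk"]
31. n15.off = 8  [terminal]
32. n16.lim = "rp"  [terminal]
33. n14.wid = true  [a.off == 8]
34. n14.lab = false  [B.val == a.off]
35. n17.live = true  [terminal]
36. n18.ok = 7  [7]
37. n19.lim = "rr"  [terminal]
38. n20.off = 29  [terminal]
39. n18.key = 11  [S.ok * 2 - 3]
40. n18.depth = 8  [a.off * -1 + 37]
41. n18.idx = 25  [S.ok + 18]
42. n13.idx = "mk"  ["mk"]
43. n13.fin = false  [h.live == false]
44. n13.ok = 2  [S.idx * -1 + 27]
45. n13.lim = 11  [S.key]
46. n12.key = 3  [A.lim + S.ok - 34]
47. n12.depth = 24  [S.ok - 2]
48. n12.idx = -5  [len(A.idx) - 7]
49. n1.wid = false  [S₀.depth > 9]
50. n1.lab = true  [true]
51. n0.key = 1  [1]
52. n0.depth = 12  [12]
53. n0.idx = -1  [S.ok * -2 + 23]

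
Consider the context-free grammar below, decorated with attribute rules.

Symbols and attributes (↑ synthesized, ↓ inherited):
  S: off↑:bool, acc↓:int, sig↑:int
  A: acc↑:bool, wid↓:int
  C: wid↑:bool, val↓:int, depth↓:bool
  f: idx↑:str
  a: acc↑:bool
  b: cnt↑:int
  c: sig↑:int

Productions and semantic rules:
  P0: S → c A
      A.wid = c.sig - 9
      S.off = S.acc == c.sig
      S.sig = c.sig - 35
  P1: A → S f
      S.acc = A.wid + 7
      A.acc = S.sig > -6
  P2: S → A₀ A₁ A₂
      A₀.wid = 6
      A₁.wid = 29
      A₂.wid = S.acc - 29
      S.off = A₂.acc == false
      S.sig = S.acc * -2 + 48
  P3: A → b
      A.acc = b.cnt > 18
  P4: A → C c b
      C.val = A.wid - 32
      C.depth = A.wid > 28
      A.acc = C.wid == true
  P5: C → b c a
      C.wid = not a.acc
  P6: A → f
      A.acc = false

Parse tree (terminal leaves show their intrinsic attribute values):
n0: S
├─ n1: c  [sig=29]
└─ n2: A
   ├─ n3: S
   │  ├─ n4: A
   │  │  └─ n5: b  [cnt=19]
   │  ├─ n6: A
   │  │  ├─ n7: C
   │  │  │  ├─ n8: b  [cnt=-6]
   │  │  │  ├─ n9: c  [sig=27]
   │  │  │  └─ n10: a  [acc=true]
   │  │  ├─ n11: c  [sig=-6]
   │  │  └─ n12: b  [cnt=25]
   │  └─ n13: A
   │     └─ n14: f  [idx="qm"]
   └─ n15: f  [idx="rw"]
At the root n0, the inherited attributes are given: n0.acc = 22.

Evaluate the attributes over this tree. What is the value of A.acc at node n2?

false

1. n0.acc = 22  [given at root]
2. n1.sig = 29  [terminal]
3. n2.wid = 20  [c.sig - 9]
4. n3.acc = 27  [A.wid + 7]
5. n4.wid = 6  [6]
6. n5.cnt = 19  [terminal]
7. n4.acc = true  [b.cnt > 18]
8. n6.wid = 29  [29]
9. n7.val = -3  [A.wid - 32]
10. n7.depth = true  [A.wid > 28]
11. n8.cnt = -6  [terminal]
12. n9.sig = 27  [terminal]
13. n10.acc = true  [terminal]
14. n7.wid = false  [not a.acc]
15. n11.sig = -6  [terminal]
16. n12.cnt = 25  [terminal]
17. n6.acc = false  [C.wid == true]
18. n13.wid = -2  [S.acc - 29]
19. n14.idx = "qm"  [terminal]
20. n13.acc = false  [false]
21. n3.off = true  [A₂.acc == false]
22. n3.sig = -6  [S.acc * -2 + 48]
23. n15.idx = "rw"  [terminal]
24. n2.acc = false  [S.sig > -6]
25. n0.off = false  [S.acc == c.sig]
26. n0.sig = -6  [c.sig - 35]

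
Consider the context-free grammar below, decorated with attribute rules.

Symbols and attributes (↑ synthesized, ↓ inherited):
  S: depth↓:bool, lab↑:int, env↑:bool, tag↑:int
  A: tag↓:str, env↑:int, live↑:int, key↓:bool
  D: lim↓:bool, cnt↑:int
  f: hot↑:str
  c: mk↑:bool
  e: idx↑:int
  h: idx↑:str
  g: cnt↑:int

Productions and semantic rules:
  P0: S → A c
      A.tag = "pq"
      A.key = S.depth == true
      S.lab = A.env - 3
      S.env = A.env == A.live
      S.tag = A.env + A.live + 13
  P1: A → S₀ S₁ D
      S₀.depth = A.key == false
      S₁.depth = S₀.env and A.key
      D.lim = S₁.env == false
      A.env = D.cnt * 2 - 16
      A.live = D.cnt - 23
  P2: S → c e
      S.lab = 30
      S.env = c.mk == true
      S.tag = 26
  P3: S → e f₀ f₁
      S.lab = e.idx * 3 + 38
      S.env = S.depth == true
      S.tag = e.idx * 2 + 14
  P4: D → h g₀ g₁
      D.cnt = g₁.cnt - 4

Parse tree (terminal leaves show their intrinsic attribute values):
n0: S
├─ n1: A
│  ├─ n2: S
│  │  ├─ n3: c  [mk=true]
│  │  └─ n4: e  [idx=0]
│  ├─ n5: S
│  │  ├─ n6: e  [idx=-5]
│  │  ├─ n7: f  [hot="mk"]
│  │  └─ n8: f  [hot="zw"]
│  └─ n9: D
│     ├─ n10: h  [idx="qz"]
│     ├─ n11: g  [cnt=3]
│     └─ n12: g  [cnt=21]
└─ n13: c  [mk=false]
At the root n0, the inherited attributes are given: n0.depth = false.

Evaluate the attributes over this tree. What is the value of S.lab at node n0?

1. n0.depth = false  [given at root]
2. n1.tag = "pq"  ["pq"]
3. n1.key = false  [S.depth == true]
4. n2.depth = true  [A.key == false]
5. n3.mk = true  [terminal]
6. n4.idx = 0  [terminal]
7. n2.lab = 30  [30]
8. n2.env = true  [c.mk == true]
9. n2.tag = 26  [26]
10. n5.depth = false  [S₀.env and A.key]
11. n6.idx = -5  [terminal]
12. n7.hot = "mk"  [terminal]
13. n8.hot = "zw"  [terminal]
14. n5.lab = 23  [e.idx * 3 + 38]
15. n5.env = false  [S.depth == true]
16. n5.tag = 4  [e.idx * 2 + 14]
17. n9.lim = true  [S₁.env == false]
18. n10.idx = "qz"  [terminal]
19. n11.cnt = 3  [terminal]
20. n12.cnt = 21  [terminal]
21. n9.cnt = 17  [g₁.cnt - 4]
22. n1.env = 18  [D.cnt * 2 - 16]
23. n1.live = -6  [D.cnt - 23]
24. n13.mk = false  [terminal]
25. n0.lab = 15  [A.env - 3]
26. n0.env = false  [A.env == A.live]
27. n0.tag = 25  [A.env + A.live + 13]

15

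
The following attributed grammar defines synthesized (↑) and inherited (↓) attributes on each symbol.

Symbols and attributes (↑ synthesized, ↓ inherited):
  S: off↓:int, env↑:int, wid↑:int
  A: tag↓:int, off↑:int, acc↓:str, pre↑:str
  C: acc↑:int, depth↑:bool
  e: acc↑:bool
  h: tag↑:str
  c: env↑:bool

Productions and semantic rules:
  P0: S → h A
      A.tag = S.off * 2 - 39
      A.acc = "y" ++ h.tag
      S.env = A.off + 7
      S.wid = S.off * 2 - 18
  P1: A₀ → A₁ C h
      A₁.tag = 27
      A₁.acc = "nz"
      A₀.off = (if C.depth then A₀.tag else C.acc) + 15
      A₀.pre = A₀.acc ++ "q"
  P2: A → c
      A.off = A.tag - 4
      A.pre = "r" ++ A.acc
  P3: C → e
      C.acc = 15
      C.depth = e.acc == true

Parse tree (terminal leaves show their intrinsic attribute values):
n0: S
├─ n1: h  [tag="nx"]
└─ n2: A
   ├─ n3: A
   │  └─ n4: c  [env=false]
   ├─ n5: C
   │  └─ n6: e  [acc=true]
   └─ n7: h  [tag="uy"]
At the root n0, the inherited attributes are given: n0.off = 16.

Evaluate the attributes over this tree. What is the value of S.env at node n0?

15

1. n0.off = 16  [given at root]
2. n1.tag = "nx"  [terminal]
3. n2.tag = -7  [S.off * 2 - 39]
4. n2.acc = "ynx"  ["y" ++ h.tag]
5. n3.tag = 27  [27]
6. n3.acc = "nz"  ["nz"]
7. n4.env = false  [terminal]
8. n3.off = 23  [A.tag - 4]
9. n3.pre = "rnz"  ["r" ++ A.acc]
10. n6.acc = true  [terminal]
11. n5.acc = 15  [15]
12. n5.depth = true  [e.acc == true]
13. n7.tag = "uy"  [terminal]
14. n2.off = 8  [(if C.depth then A₀.tag else C.acc) + 15]
15. n2.pre = "ynxq"  [A₀.acc ++ "q"]
16. n0.env = 15  [A.off + 7]
17. n0.wid = 14  [S.off * 2 - 18]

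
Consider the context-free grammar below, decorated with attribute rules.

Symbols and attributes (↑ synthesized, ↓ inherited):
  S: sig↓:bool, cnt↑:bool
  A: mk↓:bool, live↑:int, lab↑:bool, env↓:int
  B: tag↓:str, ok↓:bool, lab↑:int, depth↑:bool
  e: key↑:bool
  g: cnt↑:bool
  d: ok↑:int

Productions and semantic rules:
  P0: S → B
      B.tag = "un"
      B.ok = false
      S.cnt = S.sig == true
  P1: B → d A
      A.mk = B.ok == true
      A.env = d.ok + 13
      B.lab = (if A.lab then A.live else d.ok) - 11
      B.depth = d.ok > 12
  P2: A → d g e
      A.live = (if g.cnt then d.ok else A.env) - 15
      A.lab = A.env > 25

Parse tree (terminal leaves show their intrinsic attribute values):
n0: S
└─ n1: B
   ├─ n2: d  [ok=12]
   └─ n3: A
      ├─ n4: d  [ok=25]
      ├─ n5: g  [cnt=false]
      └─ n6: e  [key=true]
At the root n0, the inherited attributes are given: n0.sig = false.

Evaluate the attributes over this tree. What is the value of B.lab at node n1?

1. n0.sig = false  [given at root]
2. n1.tag = "un"  ["un"]
3. n1.ok = false  [false]
4. n2.ok = 12  [terminal]
5. n3.mk = false  [B.ok == true]
6. n3.env = 25  [d.ok + 13]
7. n4.ok = 25  [terminal]
8. n5.cnt = false  [terminal]
9. n6.key = true  [terminal]
10. n3.live = 10  [(if g.cnt then d.ok else A.env) - 15]
11. n3.lab = false  [A.env > 25]
12. n1.lab = 1  [(if A.lab then A.live else d.ok) - 11]
13. n1.depth = false  [d.ok > 12]
14. n0.cnt = false  [S.sig == true]

1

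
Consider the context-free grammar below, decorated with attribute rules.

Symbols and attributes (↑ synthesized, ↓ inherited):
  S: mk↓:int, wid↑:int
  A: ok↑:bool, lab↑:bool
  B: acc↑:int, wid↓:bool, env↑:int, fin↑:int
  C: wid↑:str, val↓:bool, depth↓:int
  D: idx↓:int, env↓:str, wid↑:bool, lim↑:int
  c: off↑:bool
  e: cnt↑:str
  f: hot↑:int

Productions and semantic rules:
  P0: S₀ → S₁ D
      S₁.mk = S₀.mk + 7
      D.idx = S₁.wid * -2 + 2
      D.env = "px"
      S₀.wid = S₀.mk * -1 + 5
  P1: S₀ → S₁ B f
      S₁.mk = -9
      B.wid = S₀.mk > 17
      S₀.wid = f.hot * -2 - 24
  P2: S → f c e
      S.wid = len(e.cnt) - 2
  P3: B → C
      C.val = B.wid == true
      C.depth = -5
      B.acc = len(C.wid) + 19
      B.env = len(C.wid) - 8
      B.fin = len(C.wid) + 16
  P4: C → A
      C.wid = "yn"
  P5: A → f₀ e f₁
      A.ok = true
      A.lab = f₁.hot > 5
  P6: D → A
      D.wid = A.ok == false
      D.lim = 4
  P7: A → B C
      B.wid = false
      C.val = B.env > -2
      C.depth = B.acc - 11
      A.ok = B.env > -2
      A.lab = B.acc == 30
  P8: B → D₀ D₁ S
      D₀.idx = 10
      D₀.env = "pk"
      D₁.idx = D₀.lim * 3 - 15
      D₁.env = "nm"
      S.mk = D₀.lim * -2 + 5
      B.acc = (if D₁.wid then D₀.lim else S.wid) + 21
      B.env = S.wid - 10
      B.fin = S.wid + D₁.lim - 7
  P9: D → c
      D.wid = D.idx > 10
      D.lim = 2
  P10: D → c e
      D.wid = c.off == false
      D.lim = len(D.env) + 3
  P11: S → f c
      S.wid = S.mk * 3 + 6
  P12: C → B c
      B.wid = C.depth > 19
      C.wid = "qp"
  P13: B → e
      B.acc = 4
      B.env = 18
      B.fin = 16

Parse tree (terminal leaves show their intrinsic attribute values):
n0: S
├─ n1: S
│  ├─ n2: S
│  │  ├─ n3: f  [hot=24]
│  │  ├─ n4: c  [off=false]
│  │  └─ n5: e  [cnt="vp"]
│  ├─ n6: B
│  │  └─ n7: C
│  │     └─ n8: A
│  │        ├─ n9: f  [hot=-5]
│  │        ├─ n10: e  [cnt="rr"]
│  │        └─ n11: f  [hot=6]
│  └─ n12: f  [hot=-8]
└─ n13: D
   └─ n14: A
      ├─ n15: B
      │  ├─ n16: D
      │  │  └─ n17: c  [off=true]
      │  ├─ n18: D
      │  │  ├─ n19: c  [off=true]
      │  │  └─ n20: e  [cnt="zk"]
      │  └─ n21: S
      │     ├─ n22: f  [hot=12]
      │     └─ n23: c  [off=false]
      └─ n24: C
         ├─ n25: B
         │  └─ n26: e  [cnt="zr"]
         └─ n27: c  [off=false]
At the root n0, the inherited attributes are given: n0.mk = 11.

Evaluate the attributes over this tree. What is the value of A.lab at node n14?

true

1. n0.mk = 11  [given at root]
2. n1.mk = 18  [S₀.mk + 7]
3. n2.mk = -9  [-9]
4. n3.hot = 24  [terminal]
5. n4.off = false  [terminal]
6. n5.cnt = "vp"  [terminal]
7. n2.wid = 0  [len(e.cnt) - 2]
8. n6.wid = true  [S₀.mk > 17]
9. n7.val = true  [B.wid == true]
10. n7.depth = -5  [-5]
11. n9.hot = -5  [terminal]
12. n10.cnt = "rr"  [terminal]
13. n11.hot = 6  [terminal]
14. n8.ok = true  [true]
15. n8.lab = true  [f₁.hot > 5]
16. n7.wid = "yn"  ["yn"]
17. n6.acc = 21  [len(C.wid) + 19]
18. n6.env = -6  [len(C.wid) - 8]
19. n6.fin = 18  [len(C.wid) + 16]
20. n12.hot = -8  [terminal]
21. n1.wid = -8  [f.hot * -2 - 24]
22. n13.idx = 18  [S₁.wid * -2 + 2]
23. n13.env = "px"  ["px"]
24. n15.wid = false  [false]
25. n16.idx = 10  [10]
26. n16.env = "pk"  ["pk"]
27. n17.off = true  [terminal]
28. n16.wid = false  [D.idx > 10]
29. n16.lim = 2  [2]
30. n18.idx = -9  [D₀.lim * 3 - 15]
31. n18.env = "nm"  ["nm"]
32. n19.off = true  [terminal]
33. n20.cnt = "zk"  [terminal]
34. n18.wid = false  [c.off == false]
35. n18.lim = 5  [len(D.env) + 3]
36. n21.mk = 1  [D₀.lim * -2 + 5]
37. n22.hot = 12  [terminal]
38. n23.off = false  [terminal]
39. n21.wid = 9  [S.mk * 3 + 6]
40. n15.acc = 30  [(if D₁.wid then D₀.lim else S.wid) + 21]
41. n15.env = -1  [S.wid - 10]
42. n15.fin = 7  [S.wid + D₁.lim - 7]
43. n24.val = true  [B.env > -2]
44. n24.depth = 19  [B.acc - 11]
45. n25.wid = false  [C.depth > 19]
46. n26.cnt = "zr"  [terminal]
47. n25.acc = 4  [4]
48. n25.env = 18  [18]
49. n25.fin = 16  [16]
50. n27.off = false  [terminal]
51. n24.wid = "qp"  ["qp"]
52. n14.ok = true  [B.env > -2]
53. n14.lab = true  [B.acc == 30]
54. n13.wid = false  [A.ok == false]
55. n13.lim = 4  [4]
56. n0.wid = -6  [S₀.mk * -1 + 5]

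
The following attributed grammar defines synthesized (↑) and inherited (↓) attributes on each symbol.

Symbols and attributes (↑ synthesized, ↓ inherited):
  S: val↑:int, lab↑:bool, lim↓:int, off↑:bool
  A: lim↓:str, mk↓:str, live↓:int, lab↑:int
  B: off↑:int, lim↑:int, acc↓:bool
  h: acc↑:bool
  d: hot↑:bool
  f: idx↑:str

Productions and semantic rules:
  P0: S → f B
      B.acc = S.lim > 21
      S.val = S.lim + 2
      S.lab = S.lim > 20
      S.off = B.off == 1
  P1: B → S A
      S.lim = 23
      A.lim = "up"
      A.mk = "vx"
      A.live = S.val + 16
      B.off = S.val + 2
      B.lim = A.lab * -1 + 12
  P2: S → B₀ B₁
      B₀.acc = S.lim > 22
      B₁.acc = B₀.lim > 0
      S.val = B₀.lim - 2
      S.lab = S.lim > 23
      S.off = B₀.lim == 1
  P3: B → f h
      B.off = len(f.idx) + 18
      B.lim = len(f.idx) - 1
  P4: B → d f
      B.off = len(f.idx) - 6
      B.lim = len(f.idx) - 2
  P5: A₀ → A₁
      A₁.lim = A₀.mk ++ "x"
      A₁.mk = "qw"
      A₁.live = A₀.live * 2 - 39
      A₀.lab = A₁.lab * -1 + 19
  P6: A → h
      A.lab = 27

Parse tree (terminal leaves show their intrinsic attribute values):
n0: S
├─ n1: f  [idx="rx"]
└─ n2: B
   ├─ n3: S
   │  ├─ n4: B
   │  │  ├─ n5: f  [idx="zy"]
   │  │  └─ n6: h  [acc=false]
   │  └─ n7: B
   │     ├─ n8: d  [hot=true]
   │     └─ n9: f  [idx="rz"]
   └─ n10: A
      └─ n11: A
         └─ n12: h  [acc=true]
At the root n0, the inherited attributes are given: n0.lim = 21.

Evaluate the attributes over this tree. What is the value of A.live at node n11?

-9

1. n0.lim = 21  [given at root]
2. n1.idx = "rx"  [terminal]
3. n2.acc = false  [S.lim > 21]
4. n3.lim = 23  [23]
5. n4.acc = true  [S.lim > 22]
6. n5.idx = "zy"  [terminal]
7. n6.acc = false  [terminal]
8. n4.off = 20  [len(f.idx) + 18]
9. n4.lim = 1  [len(f.idx) - 1]
10. n7.acc = true  [B₀.lim > 0]
11. n8.hot = true  [terminal]
12. n9.idx = "rz"  [terminal]
13. n7.off = -4  [len(f.idx) - 6]
14. n7.lim = 0  [len(f.idx) - 2]
15. n3.val = -1  [B₀.lim - 2]
16. n3.lab = false  [S.lim > 23]
17. n3.off = true  [B₀.lim == 1]
18. n10.lim = "up"  ["up"]
19. n10.mk = "vx"  ["vx"]
20. n10.live = 15  [S.val + 16]
21. n11.lim = "vxx"  [A₀.mk ++ "x"]
22. n11.mk = "qw"  ["qw"]
23. n11.live = -9  [A₀.live * 2 - 39]
24. n12.acc = true  [terminal]
25. n11.lab = 27  [27]
26. n10.lab = -8  [A₁.lab * -1 + 19]
27. n2.off = 1  [S.val + 2]
28. n2.lim = 20  [A.lab * -1 + 12]
29. n0.val = 23  [S.lim + 2]
30. n0.lab = true  [S.lim > 20]
31. n0.off = true  [B.off == 1]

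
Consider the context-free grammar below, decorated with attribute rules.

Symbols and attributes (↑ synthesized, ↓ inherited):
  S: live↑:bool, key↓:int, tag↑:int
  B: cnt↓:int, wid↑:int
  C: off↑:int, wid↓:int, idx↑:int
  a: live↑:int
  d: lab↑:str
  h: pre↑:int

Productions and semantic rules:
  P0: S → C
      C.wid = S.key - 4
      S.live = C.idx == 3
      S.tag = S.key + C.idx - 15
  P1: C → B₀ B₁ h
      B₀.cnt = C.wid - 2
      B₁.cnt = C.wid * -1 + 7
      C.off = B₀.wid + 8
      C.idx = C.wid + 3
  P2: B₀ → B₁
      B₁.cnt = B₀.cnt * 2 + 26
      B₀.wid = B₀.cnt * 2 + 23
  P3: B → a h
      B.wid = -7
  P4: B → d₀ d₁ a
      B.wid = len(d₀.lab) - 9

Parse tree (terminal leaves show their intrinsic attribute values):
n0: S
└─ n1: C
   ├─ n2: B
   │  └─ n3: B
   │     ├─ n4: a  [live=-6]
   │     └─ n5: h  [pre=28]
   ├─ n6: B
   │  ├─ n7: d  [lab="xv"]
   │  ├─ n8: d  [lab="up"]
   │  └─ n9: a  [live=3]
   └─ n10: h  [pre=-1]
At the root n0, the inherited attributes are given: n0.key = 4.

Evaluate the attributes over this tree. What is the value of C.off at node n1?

1. n0.key = 4  [given at root]
2. n1.wid = 0  [S.key - 4]
3. n2.cnt = -2  [C.wid - 2]
4. n3.cnt = 22  [B₀.cnt * 2 + 26]
5. n4.live = -6  [terminal]
6. n5.pre = 28  [terminal]
7. n3.wid = -7  [-7]
8. n2.wid = 19  [B₀.cnt * 2 + 23]
9. n6.cnt = 7  [C.wid * -1 + 7]
10. n7.lab = "xv"  [terminal]
11. n8.lab = "up"  [terminal]
12. n9.live = 3  [terminal]
13. n6.wid = -7  [len(d₀.lab) - 9]
14. n10.pre = -1  [terminal]
15. n1.off = 27  [B₀.wid + 8]
16. n1.idx = 3  [C.wid + 3]
17. n0.live = true  [C.idx == 3]
18. n0.tag = -8  [S.key + C.idx - 15]

27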